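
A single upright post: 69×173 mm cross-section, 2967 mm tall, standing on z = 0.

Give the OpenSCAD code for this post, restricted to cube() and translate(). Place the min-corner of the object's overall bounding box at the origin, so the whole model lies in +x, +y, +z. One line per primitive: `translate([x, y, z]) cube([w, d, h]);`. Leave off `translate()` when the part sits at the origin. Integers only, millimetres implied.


cube([69, 173, 2967]);


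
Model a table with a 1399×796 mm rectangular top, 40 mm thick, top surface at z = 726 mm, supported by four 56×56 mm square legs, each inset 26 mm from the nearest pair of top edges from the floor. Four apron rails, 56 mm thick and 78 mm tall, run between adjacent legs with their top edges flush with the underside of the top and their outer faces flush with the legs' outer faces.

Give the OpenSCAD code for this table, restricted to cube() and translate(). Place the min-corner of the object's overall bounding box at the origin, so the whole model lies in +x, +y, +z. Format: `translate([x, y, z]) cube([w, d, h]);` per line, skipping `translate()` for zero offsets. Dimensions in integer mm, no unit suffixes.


translate([0, 0, 686]) cube([1399, 796, 40]);
translate([26, 26, 0]) cube([56, 56, 686]);
translate([1317, 26, 0]) cube([56, 56, 686]);
translate([26, 714, 0]) cube([56, 56, 686]);
translate([1317, 714, 0]) cube([56, 56, 686]);
translate([82, 26, 608]) cube([1235, 56, 78]);
translate([82, 714, 608]) cube([1235, 56, 78]);
translate([26, 82, 608]) cube([56, 632, 78]);
translate([1317, 82, 608]) cube([56, 632, 78]);


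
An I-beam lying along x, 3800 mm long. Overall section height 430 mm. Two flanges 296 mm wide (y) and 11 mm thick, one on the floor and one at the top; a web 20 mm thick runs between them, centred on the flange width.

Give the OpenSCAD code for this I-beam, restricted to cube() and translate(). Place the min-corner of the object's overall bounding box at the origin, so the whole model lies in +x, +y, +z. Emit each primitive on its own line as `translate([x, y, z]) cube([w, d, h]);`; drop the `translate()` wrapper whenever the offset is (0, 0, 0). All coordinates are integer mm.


cube([3800, 296, 11]);
translate([0, 138, 11]) cube([3800, 20, 408]);
translate([0, 0, 419]) cube([3800, 296, 11]);


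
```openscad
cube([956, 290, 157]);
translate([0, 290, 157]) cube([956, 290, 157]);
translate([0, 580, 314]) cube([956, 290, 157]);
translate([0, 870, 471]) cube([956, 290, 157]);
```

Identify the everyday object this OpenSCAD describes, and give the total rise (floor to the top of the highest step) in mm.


A staircase. The total rise is 628 mm.

4 identical blocks, each offset up and back from the previous — a staircase. Each step is 157 mm tall and there are 4 of them, so the total rise is 4 × 157 = 628 mm.


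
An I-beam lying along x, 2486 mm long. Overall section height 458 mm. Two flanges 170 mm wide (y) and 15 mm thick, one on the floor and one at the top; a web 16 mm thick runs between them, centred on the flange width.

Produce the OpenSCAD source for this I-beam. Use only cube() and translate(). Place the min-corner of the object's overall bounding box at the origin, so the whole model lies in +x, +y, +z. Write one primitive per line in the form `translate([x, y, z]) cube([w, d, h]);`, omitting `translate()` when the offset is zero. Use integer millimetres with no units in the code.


cube([2486, 170, 15]);
translate([0, 77, 15]) cube([2486, 16, 428]);
translate([0, 0, 443]) cube([2486, 170, 15]);


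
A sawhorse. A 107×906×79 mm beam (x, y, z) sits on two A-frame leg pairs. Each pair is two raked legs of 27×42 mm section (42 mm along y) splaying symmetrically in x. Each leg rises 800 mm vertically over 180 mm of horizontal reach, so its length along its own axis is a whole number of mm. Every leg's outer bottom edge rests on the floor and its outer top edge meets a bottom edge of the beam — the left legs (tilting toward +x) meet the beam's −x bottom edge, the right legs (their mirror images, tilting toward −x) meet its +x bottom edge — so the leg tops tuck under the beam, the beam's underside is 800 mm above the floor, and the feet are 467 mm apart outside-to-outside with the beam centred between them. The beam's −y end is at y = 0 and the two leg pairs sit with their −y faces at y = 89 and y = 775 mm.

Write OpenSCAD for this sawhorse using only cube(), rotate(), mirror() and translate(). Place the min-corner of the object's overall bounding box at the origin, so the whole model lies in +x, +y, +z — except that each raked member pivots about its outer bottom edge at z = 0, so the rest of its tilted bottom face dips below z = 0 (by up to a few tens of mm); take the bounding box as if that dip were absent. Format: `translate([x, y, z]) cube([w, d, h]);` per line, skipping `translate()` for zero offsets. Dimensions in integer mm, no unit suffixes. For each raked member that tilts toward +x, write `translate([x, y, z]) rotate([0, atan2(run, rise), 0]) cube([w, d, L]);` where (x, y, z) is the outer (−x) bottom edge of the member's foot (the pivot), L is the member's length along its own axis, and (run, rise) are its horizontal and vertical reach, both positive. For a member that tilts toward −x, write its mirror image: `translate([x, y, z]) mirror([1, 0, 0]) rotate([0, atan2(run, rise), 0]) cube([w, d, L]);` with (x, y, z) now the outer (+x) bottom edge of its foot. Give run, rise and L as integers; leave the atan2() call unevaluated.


translate([180, 0, 800]) cube([107, 906, 79]);
translate([0, 89, 0]) rotate([0, atan2(180, 800), 0]) cube([27, 42, 820]);
translate([467, 89, 0]) mirror([1, 0, 0]) rotate([0, atan2(180, 800), 0]) cube([27, 42, 820]);
translate([0, 775, 0]) rotate([0, atan2(180, 800), 0]) cube([27, 42, 820]);
translate([467, 775, 0]) mirror([1, 0, 0]) rotate([0, atan2(180, 800), 0]) cube([27, 42, 820]);


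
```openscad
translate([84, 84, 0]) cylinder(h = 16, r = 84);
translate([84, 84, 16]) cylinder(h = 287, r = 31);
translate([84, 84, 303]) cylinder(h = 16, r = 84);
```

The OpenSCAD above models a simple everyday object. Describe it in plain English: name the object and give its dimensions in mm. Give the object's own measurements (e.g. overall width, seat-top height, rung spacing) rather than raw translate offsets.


A spool: two coaxial disc flanges of radius 84 mm and thickness 16 mm, joined by a core cylinder of radius 31 mm and height 287 mm. The lower flange rests on z = 0 and the three cylinders share a vertical axis.


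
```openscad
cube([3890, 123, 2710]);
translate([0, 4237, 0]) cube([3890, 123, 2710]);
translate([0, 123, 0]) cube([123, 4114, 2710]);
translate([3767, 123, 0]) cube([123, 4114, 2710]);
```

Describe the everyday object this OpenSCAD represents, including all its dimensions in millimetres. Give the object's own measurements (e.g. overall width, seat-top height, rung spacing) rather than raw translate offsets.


The wall frame of a small rectangular building: four walls, each 2710 mm tall and 123 mm thick, enclosing a footprint 3890 mm (x) by 4360 mm (y) outside-to-outside, with no floor or roof. The front and back walls (the −y and +y sides) span the full width; the two side walls fit between them.


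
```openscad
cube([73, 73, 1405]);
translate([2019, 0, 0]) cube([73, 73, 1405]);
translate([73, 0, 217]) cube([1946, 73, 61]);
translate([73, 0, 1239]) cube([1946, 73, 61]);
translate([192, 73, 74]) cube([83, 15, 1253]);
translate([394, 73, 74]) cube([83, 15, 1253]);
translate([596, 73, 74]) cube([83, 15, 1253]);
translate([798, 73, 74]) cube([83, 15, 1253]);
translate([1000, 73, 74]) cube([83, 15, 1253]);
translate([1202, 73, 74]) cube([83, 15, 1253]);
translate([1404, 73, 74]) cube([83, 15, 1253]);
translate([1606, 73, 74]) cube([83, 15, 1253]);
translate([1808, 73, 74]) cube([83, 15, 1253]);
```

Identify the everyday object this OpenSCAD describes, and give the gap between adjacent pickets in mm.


A fence section. The picket gap is 119 mm.

Two posts, two rails, 9 pickets — a fence section. Span 1946 mm holds 9 pickets of 83 mm with 10 equal gaps: ⌊(1946 − 9·83) / 10⌋ = 119 mm.


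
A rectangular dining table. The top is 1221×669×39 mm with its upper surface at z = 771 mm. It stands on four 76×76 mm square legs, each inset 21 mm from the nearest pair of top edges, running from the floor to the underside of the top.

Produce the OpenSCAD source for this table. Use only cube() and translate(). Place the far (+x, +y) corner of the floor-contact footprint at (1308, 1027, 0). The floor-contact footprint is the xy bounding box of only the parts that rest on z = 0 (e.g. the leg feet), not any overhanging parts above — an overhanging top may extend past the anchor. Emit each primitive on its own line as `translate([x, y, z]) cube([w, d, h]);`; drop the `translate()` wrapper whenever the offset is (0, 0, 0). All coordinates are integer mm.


// leg_h = 771 - 39 = 732
translate([108, 379, 732]) cube([1221, 669, 39]);
translate([129, 400, 0]) cube([76, 76, 732]);
translate([1232, 400, 0]) cube([76, 76, 732]);
translate([129, 951, 0]) cube([76, 76, 732]);
translate([1232, 951, 0]) cube([76, 76, 732]);


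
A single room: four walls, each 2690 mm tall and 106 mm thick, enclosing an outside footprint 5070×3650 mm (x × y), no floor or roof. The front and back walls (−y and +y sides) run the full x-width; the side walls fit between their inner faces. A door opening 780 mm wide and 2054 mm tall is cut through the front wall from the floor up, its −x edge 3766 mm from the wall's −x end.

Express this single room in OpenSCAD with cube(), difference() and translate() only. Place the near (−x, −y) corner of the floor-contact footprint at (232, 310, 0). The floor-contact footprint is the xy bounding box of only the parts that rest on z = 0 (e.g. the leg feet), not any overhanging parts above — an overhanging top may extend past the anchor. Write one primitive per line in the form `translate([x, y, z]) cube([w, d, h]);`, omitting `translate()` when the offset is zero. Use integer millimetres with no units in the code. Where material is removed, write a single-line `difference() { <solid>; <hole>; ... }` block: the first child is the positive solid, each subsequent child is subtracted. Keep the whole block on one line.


difference() { translate([232, 310, 0]) cube([5070, 106, 2690]); translate([3998, 310, 0]) cube([780, 106, 2054]); }
translate([232, 3854, 0]) cube([5070, 106, 2690]);
translate([232, 416, 0]) cube([106, 3438, 2690]);
translate([5196, 416, 0]) cube([106, 3438, 2690]);


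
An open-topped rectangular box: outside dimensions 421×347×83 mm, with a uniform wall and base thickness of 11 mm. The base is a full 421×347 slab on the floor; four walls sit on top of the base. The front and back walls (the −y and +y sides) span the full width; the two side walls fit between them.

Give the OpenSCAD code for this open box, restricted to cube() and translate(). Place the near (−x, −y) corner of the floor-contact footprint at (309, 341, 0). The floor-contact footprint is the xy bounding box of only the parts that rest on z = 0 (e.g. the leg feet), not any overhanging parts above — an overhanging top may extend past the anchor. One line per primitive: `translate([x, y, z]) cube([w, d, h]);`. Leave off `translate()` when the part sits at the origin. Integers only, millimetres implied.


translate([309, 341, 0]) cube([421, 347, 11]);
translate([309, 341, 11]) cube([421, 11, 72]);
translate([309, 677, 11]) cube([421, 11, 72]);
translate([309, 352, 11]) cube([11, 325, 72]);
translate([719, 352, 11]) cube([11, 325, 72]);


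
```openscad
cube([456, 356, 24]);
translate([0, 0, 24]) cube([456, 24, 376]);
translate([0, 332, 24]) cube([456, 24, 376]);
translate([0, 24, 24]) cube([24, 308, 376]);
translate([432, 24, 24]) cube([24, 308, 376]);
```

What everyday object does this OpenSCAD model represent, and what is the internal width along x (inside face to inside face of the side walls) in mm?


An open box. The internal width is 408 mm.

A 456×356 base slab with four walls standing on it — an open box. The base is 456 mm wide and the walls are 24 mm thick, so the internal width is 456 − 2 × 24 = 408 mm.


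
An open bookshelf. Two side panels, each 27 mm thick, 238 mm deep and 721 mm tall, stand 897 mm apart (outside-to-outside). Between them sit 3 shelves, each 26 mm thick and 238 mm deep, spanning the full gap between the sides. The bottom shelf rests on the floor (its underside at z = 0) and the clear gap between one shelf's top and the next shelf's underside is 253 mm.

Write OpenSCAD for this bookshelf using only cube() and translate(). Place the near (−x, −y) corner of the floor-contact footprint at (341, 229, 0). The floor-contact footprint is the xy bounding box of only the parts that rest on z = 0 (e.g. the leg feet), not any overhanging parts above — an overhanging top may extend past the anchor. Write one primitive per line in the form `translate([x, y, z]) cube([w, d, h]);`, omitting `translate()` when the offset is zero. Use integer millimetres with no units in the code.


translate([341, 229, 0]) cube([27, 238, 721]);
translate([1211, 229, 0]) cube([27, 238, 721]);
translate([368, 229, 0]) cube([843, 238, 26]);
translate([368, 229, 279]) cube([843, 238, 26]);
translate([368, 229, 558]) cube([843, 238, 26]);


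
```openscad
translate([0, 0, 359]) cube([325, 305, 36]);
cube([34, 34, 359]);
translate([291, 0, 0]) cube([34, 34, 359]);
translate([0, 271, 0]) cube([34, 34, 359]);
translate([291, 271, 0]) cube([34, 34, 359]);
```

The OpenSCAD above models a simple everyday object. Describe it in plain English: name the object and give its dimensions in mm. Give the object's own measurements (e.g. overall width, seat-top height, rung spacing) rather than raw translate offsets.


A simple wooden stool: a rectangular seat 325 mm (x) by 305 mm (y), 36 mm thick, top face at z = 395 mm, on four square legs, each 34×34 mm in cross-section. The legs rest on z = 0, each flush with a corner of the seat.


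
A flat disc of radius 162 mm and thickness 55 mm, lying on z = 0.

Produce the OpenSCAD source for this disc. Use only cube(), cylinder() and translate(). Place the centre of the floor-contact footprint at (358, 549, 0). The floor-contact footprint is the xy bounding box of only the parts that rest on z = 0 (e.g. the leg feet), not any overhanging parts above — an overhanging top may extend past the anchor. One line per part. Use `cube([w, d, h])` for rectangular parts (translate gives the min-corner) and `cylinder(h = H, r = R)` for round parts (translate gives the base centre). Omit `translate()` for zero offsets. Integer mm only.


translate([358, 549, 0]) cylinder(h = 55, r = 162);


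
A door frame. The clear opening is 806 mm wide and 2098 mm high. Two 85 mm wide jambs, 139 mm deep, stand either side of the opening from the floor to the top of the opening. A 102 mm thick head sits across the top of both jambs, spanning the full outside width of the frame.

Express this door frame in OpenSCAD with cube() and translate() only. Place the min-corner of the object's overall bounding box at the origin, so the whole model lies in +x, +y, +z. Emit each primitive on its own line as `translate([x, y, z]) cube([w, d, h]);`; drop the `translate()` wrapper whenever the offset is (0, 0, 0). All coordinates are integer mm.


cube([85, 139, 2098]);
translate([891, 0, 0]) cube([85, 139, 2098]);
translate([0, 0, 2098]) cube([976, 139, 102]);


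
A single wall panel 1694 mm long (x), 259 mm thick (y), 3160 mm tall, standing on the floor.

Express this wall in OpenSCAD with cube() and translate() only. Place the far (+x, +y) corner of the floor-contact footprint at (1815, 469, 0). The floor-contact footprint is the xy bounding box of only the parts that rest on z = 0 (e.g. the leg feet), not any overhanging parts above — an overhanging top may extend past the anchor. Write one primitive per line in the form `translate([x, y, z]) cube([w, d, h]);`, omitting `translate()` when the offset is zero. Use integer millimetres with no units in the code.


translate([121, 210, 0]) cube([1694, 259, 3160]);


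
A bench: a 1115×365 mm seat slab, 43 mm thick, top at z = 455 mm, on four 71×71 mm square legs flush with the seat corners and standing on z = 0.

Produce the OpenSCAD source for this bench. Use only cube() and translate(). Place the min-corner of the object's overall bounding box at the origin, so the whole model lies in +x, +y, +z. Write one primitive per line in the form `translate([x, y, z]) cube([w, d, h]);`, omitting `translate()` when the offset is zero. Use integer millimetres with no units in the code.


// leg_h = 455 − 43 = 412
translate([0, 0, 412]) cube([1115, 365, 43]);
cube([71, 71, 412]);
translate([0, 294, 0]) cube([71, 71, 412]);
translate([1044, 0, 0]) cube([71, 71, 412]);
translate([1044, 294, 0]) cube([71, 71, 412]);


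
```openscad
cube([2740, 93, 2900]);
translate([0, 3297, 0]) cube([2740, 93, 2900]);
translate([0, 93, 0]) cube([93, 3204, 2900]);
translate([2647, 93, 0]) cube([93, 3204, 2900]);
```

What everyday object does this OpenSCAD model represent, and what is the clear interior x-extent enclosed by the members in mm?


A house (or room) frame. The interior width is 2554 mm.

Four 2900 mm walls enclosing a rectangle with no floor or roof — a room or house frame. Outside width is 2740 mm and wall thickness is 93 mm, so the interior width is 2740 − 2 × 93 = 2554 mm.


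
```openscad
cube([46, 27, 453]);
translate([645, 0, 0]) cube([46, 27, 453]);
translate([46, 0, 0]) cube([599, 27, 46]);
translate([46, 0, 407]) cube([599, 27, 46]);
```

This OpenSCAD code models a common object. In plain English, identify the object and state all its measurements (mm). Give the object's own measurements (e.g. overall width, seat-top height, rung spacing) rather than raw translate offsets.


A rectangular picture frame lying in the x–z plane (depth along y). The opening is 599 mm wide (x) by 361 mm tall (z), surrounded by a border 46 mm wide on all four sides. The frame is 27 mm deep and is made of two full-height vertical stiles with two horizontal rails fitted between them.


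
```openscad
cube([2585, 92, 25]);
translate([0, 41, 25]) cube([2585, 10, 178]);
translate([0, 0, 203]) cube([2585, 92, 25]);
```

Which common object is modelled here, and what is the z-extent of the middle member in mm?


An I-beam. The web height is 178 mm.

Two wide flanges with a thin centred web — an I-beam. Overall 228 mm minus two 25 mm flanges gives a web of 228 − 2·25 = 178 mm.


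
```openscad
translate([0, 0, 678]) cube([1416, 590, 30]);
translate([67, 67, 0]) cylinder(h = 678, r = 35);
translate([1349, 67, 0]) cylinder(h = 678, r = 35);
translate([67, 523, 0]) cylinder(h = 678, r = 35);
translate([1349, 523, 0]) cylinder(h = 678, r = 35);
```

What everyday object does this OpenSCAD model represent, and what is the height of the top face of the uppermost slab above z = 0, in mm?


A table. The table height is 708 mm.

A 1416×590×30 slab sits at z = 678 on four Ø70 mm round legs — a table. The top surface is at 678 + 30 = 708 mm.


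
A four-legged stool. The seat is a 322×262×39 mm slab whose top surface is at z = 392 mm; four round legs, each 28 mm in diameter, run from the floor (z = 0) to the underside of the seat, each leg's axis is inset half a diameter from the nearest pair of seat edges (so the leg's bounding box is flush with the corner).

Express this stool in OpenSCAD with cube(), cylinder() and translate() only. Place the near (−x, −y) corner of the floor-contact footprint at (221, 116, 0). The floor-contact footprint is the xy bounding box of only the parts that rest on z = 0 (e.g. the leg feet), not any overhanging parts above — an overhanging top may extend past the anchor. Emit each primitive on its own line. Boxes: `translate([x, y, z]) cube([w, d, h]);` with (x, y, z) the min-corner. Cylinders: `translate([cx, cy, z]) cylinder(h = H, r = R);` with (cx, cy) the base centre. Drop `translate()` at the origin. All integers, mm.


translate([221, 116, 353]) cube([322, 262, 39]);
translate([235, 130, 0]) cylinder(h = 353, r = 14);
translate([529, 130, 0]) cylinder(h = 353, r = 14);
translate([235, 364, 0]) cylinder(h = 353, r = 14);
translate([529, 364, 0]) cylinder(h = 353, r = 14);


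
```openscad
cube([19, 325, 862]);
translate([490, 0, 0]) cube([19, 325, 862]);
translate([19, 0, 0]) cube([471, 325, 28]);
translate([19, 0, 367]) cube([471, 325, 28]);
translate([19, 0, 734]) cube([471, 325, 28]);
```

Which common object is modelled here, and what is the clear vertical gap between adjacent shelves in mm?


A bookshelf. The clear shelf gap is 339 mm.

Two tall side panels with 3 horizontal boards between them — a bookshelf. The first two shelf undersides are at z = 0 and z = 367; with shelf thickness 28, the clear gap is 367 − 0 − 28 = 339 mm.


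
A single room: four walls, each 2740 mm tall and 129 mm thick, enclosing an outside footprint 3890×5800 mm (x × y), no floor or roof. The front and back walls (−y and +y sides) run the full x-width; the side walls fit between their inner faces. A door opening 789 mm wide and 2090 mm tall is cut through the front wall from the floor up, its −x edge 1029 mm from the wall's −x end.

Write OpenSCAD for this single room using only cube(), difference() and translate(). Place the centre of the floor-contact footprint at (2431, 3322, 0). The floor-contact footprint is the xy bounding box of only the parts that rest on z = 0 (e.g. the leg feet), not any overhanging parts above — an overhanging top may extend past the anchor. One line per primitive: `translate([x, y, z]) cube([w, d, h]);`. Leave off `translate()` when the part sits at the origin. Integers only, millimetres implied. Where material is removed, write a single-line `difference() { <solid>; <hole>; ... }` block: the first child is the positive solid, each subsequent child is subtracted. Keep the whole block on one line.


difference() { translate([486, 422, 0]) cube([3890, 129, 2740]); translate([1515, 422, 0]) cube([789, 129, 2090]); }
translate([486, 6093, 0]) cube([3890, 129, 2740]);
translate([486, 551, 0]) cube([129, 5542, 2740]);
translate([4247, 551, 0]) cube([129, 5542, 2740]);


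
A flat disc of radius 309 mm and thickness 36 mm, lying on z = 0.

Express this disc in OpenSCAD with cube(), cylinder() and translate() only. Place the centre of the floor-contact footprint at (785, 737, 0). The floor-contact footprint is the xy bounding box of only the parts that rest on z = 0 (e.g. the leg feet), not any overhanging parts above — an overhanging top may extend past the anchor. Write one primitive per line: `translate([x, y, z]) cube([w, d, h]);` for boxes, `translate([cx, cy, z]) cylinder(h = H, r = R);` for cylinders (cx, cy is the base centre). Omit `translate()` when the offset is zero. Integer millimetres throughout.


translate([785, 737, 0]) cylinder(h = 36, r = 309);


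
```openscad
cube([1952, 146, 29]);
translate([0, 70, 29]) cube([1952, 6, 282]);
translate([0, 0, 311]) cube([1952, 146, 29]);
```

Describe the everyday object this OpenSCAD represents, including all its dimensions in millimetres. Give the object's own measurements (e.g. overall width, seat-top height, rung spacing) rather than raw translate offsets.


An I-beam lying along x, 1952 mm long. Overall section height 340 mm. Two flanges 146 mm wide (y) and 29 mm thick, one on the floor and one at the top; a web 6 mm thick runs between them, centred on the flange width.


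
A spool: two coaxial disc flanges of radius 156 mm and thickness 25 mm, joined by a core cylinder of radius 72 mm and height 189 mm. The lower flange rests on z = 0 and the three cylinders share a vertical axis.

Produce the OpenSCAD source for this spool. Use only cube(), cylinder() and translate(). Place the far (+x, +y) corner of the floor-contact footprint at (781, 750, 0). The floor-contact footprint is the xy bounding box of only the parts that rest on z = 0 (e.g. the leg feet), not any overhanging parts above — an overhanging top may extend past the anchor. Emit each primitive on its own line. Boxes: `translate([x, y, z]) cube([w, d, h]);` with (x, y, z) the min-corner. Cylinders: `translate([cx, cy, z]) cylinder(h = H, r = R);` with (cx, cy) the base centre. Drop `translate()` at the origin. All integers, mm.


translate([625, 594, 0]) cylinder(h = 25, r = 156);
translate([625, 594, 25]) cylinder(h = 189, r = 72);
translate([625, 594, 214]) cylinder(h = 25, r = 156);


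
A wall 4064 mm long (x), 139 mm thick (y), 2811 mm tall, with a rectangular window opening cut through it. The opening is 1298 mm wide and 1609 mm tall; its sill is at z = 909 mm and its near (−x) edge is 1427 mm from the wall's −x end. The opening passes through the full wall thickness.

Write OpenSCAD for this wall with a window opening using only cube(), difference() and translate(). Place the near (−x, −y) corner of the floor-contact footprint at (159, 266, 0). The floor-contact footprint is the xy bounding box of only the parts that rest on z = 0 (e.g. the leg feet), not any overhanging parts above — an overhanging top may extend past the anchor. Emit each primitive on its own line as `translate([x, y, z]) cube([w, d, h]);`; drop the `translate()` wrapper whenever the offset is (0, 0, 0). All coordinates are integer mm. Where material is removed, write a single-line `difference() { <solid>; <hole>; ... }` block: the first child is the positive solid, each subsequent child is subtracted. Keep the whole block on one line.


difference() { translate([159, 266, 0]) cube([4064, 139, 2811]); translate([1586, 266, 909]) cube([1298, 139, 1609]); }


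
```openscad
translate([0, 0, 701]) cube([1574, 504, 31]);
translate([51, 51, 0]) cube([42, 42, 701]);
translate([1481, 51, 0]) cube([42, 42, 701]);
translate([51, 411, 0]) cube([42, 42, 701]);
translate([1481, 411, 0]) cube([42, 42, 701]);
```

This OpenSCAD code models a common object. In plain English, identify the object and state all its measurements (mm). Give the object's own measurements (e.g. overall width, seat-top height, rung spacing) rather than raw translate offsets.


A rectangular dining table. The top is 1574×504×31 mm with its upper surface at z = 732 mm. It stands on four 42×42 mm square legs, each inset 51 mm from the nearest pair of top edges, running from the floor to the underside of the top.


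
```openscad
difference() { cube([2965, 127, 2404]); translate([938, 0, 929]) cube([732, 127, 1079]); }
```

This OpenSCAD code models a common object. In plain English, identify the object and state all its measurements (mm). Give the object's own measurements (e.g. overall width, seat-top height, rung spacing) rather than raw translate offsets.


A wall 2965 mm long (x), 127 mm thick (y), 2404 mm tall, with a rectangular window opening cut through it. The opening is 732 mm wide and 1079 mm tall; its sill is at z = 929 mm and its near (−x) edge is 938 mm from the wall's −x end. The opening passes through the full wall thickness.


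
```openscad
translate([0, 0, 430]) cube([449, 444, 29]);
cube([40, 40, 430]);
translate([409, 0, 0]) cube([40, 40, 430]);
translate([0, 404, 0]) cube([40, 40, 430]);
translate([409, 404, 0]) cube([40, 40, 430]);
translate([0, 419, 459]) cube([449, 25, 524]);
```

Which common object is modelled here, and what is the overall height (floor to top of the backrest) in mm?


A chair. The overall height is 983 mm.

A slab on four corner posts with a tall panel at the back — a chair. The seat slab sits at z = 430 with thickness 29, and the 524 mm backrest starts at the seat top, so the overall height is 430 + 29 + 524 = 983 mm.


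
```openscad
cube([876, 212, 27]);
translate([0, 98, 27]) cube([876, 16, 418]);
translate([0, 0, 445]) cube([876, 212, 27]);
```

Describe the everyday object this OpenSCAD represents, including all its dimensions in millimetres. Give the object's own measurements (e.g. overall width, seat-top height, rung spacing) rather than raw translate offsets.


An I-beam lying along x, 876 mm long. Overall section height 472 mm. Two flanges 212 mm wide (y) and 27 mm thick, one on the floor and one at the top; a web 16 mm thick runs between them, centred on the flange width.


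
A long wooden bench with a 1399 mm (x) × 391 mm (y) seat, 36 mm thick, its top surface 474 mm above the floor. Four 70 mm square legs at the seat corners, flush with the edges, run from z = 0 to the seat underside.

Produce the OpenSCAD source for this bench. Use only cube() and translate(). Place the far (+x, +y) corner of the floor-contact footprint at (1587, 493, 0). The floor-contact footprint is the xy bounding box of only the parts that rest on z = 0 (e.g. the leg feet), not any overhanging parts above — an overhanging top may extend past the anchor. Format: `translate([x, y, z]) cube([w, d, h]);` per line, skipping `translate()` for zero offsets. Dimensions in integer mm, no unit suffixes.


// leg_h = 474 − 36 = 438
translate([188, 102, 438]) cube([1399, 391, 36]);
translate([188, 102, 0]) cube([70, 70, 438]);
translate([188, 423, 0]) cube([70, 70, 438]);
translate([1517, 102, 0]) cube([70, 70, 438]);
translate([1517, 423, 0]) cube([70, 70, 438]);


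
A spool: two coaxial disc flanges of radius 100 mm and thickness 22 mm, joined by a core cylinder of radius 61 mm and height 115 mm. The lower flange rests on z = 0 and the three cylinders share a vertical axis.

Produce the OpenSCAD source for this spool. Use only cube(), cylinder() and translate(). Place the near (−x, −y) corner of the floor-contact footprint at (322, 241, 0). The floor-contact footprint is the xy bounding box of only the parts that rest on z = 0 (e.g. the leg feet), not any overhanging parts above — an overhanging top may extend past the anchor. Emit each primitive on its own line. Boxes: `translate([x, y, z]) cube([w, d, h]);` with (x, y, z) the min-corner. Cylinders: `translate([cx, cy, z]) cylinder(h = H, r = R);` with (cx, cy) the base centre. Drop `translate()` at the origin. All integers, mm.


translate([422, 341, 0]) cylinder(h = 22, r = 100);
translate([422, 341, 22]) cylinder(h = 115, r = 61);
translate([422, 341, 137]) cylinder(h = 22, r = 100);


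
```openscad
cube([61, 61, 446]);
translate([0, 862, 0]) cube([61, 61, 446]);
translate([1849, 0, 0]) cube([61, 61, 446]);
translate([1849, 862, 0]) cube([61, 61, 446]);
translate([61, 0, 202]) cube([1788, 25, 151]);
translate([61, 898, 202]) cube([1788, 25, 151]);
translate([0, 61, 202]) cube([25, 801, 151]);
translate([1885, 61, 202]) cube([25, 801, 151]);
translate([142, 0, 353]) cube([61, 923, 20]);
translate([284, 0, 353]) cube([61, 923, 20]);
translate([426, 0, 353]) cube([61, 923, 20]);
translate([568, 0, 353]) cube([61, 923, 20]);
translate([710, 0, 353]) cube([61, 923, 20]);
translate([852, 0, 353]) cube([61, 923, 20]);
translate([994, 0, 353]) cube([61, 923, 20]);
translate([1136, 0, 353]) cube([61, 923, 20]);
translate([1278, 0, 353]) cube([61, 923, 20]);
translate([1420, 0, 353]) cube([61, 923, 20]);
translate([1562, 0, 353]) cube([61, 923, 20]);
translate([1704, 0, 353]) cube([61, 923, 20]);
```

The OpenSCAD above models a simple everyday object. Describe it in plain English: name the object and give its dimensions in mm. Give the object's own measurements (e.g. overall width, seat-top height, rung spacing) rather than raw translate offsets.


A bed frame 1910 mm long (x) by 923 mm wide (y). Four 61×61 mm corner posts, 446 mm tall, at the corners of the footprint. Four rails of 25 mm thickness and 151 mm height run between adjacent posts with their undersides at z = 202 mm, their outer faces flush with the outside of the frame (the two x-running rails run between the posts' inner faces; the two y-running rails run between the posts' inner faces). 12 slats, each 61 mm wide (x) and 20 mm thick, lie across the top of the two x-running rails, running the full 923 mm width of the frame in y; along x they sit between the end posts with a 81 mm gap after the −x posts and between neighbouring slats, leaving 84 mm before the +x posts.


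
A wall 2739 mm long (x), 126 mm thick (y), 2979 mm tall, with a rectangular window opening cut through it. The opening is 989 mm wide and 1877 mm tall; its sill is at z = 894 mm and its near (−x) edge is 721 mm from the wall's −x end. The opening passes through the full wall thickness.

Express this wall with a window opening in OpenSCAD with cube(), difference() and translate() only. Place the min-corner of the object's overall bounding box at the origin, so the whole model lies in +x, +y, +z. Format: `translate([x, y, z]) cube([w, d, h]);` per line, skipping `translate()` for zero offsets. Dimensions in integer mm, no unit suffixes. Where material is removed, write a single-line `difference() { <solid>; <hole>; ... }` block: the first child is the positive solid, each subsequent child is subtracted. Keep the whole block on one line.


difference() { cube([2739, 126, 2979]); translate([721, 0, 894]) cube([989, 126, 1877]); }


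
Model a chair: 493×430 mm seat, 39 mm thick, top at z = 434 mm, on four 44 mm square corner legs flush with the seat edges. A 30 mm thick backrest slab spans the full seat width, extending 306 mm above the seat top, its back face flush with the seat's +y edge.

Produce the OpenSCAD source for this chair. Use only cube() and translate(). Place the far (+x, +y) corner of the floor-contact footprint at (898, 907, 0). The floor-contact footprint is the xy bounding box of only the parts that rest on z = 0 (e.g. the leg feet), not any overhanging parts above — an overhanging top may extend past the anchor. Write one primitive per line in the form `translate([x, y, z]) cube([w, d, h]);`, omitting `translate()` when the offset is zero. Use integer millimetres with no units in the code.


translate([405, 477, 395]) cube([493, 430, 39]);
translate([405, 477, 0]) cube([44, 44, 395]);
translate([854, 477, 0]) cube([44, 44, 395]);
translate([405, 863, 0]) cube([44, 44, 395]);
translate([854, 863, 0]) cube([44, 44, 395]);
translate([405, 877, 434]) cube([493, 30, 306]);


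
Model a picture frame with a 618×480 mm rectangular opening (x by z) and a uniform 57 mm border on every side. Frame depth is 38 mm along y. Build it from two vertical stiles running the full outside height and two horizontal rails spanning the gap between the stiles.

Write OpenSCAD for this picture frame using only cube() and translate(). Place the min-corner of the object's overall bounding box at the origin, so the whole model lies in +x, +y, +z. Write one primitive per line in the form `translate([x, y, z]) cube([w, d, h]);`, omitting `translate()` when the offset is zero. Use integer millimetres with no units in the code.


cube([57, 38, 594]);
translate([675, 0, 0]) cube([57, 38, 594]);
translate([57, 0, 0]) cube([618, 38, 57]);
translate([57, 0, 537]) cube([618, 38, 57]);


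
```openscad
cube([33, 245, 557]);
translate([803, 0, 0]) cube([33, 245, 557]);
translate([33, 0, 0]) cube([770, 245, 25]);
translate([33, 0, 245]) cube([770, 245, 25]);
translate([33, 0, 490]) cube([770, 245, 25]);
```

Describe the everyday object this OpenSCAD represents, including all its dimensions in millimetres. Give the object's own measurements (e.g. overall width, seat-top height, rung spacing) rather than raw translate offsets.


An open bookshelf. Two side panels, each 33 mm thick, 245 mm deep and 557 mm tall, stand 836 mm apart (outside-to-outside). Between them sit 3 shelves, each 25 mm thick and 245 mm deep, spanning the full gap between the sides. The bottom shelf rests on the floor (its underside at z = 0) and the clear gap between one shelf's top and the next shelf's underside is 220 mm.


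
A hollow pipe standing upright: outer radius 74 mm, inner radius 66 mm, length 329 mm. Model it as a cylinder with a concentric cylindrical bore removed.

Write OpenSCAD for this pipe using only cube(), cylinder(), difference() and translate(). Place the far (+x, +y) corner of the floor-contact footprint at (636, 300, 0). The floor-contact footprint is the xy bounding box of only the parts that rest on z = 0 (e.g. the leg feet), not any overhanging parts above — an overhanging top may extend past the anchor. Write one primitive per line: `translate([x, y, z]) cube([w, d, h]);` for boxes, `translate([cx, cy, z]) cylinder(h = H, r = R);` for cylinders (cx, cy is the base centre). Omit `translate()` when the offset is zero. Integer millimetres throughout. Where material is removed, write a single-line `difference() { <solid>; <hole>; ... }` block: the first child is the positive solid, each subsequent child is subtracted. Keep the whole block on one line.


difference() { translate([562, 226, 0]) cylinder(h = 329, r = 74); translate([562, 226, 0]) cylinder(h = 329, r = 66); }


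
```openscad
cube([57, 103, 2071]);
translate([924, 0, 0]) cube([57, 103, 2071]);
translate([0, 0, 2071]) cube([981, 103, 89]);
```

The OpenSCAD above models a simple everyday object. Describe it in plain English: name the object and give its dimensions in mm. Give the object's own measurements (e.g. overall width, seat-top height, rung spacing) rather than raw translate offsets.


A door frame. The clear opening is 867 mm wide and 2071 mm high. Two 57 mm wide jambs, 103 mm deep, stand either side of the opening from the floor to the top of the opening. A 89 mm thick head sits across the top of both jambs, spanning the full outside width of the frame.


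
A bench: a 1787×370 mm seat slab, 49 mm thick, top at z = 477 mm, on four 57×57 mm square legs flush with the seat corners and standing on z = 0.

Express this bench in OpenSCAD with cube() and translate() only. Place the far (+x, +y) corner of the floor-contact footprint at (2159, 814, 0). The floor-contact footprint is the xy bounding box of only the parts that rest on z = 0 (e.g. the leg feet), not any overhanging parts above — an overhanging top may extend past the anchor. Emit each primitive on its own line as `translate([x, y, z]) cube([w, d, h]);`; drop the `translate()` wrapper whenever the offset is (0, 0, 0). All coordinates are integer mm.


// leg_h = 477 − 49 = 428
translate([372, 444, 428]) cube([1787, 370, 49]);
translate([372, 444, 0]) cube([57, 57, 428]);
translate([372, 757, 0]) cube([57, 57, 428]);
translate([2102, 444, 0]) cube([57, 57, 428]);
translate([2102, 757, 0]) cube([57, 57, 428]);


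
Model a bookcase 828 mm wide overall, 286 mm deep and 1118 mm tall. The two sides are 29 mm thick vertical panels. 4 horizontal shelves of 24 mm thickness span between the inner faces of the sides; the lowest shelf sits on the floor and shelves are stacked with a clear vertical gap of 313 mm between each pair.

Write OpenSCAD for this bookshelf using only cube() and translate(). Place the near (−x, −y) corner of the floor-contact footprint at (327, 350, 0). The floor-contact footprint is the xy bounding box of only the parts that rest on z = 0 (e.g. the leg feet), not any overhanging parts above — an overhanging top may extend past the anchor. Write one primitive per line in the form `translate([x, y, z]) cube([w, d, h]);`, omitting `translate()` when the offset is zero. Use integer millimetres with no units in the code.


translate([327, 350, 0]) cube([29, 286, 1118]);
translate([1126, 350, 0]) cube([29, 286, 1118]);
translate([356, 350, 0]) cube([770, 286, 24]);
translate([356, 350, 337]) cube([770, 286, 24]);
translate([356, 350, 674]) cube([770, 286, 24]);
translate([356, 350, 1011]) cube([770, 286, 24]);


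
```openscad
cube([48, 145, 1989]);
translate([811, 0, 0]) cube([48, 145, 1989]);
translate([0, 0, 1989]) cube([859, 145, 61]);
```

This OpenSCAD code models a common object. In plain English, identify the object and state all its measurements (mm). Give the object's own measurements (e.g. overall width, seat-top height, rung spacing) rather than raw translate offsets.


A door frame. The clear opening is 763 mm wide and 1989 mm high. Two 48 mm wide jambs, 145 mm deep, stand either side of the opening from the floor to the top of the opening. A 61 mm thick head sits across the top of both jambs, spanning the full outside width of the frame.
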